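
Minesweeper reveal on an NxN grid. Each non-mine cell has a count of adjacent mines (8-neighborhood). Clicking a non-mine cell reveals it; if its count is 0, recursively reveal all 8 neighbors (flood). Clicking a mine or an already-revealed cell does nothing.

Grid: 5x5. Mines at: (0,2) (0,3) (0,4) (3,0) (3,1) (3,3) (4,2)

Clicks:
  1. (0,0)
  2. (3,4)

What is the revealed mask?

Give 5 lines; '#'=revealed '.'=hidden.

Answer: ##...
##...
##...
....#
.....

Derivation:
Click 1 (0,0) count=0: revealed 6 new [(0,0) (0,1) (1,0) (1,1) (2,0) (2,1)] -> total=6
Click 2 (3,4) count=1: revealed 1 new [(3,4)] -> total=7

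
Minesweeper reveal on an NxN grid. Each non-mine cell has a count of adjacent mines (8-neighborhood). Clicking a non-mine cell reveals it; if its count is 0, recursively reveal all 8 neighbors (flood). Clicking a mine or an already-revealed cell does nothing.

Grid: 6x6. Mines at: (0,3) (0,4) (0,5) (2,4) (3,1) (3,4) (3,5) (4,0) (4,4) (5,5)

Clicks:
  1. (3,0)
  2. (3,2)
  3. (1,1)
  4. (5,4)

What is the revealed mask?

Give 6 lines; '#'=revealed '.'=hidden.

Click 1 (3,0) count=2: revealed 1 new [(3,0)] -> total=1
Click 2 (3,2) count=1: revealed 1 new [(3,2)] -> total=2
Click 3 (1,1) count=0: revealed 9 new [(0,0) (0,1) (0,2) (1,0) (1,1) (1,2) (2,0) (2,1) (2,2)] -> total=11
Click 4 (5,4) count=2: revealed 1 new [(5,4)] -> total=12

Answer: ###...
###...
###...
#.#...
......
....#.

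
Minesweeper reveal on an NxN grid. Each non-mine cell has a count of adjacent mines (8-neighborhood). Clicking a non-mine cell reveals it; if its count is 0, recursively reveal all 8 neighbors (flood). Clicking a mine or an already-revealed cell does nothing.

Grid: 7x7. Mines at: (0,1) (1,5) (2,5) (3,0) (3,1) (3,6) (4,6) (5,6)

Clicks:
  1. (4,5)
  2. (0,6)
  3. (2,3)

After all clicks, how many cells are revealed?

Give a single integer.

Click 1 (4,5) count=3: revealed 1 new [(4,5)] -> total=1
Click 2 (0,6) count=1: revealed 1 new [(0,6)] -> total=2
Click 3 (2,3) count=0: revealed 30 new [(0,2) (0,3) (0,4) (1,2) (1,3) (1,4) (2,2) (2,3) (2,4) (3,2) (3,3) (3,4) (3,5) (4,0) (4,1) (4,2) (4,3) (4,4) (5,0) (5,1) (5,2) (5,3) (5,4) (5,5) (6,0) (6,1) (6,2) (6,3) (6,4) (6,5)] -> total=32

Answer: 32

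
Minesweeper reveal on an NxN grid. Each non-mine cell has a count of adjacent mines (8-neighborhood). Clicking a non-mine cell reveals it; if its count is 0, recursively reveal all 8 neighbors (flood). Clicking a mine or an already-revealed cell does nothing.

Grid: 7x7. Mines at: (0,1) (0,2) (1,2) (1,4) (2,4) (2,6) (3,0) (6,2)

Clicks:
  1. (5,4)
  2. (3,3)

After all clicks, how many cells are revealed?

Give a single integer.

Answer: 25

Derivation:
Click 1 (5,4) count=0: revealed 25 new [(2,1) (2,2) (2,3) (3,1) (3,2) (3,3) (3,4) (3,5) (3,6) (4,1) (4,2) (4,3) (4,4) (4,5) (4,6) (5,1) (5,2) (5,3) (5,4) (5,5) (5,6) (6,3) (6,4) (6,5) (6,6)] -> total=25
Click 2 (3,3) count=1: revealed 0 new [(none)] -> total=25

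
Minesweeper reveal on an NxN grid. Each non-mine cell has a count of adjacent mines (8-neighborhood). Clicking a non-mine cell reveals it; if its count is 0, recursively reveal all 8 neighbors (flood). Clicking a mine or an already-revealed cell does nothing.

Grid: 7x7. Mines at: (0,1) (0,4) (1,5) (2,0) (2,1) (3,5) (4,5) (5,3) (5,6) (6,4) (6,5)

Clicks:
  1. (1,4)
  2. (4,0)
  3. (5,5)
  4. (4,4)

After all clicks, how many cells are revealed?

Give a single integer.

Click 1 (1,4) count=2: revealed 1 new [(1,4)] -> total=1
Click 2 (4,0) count=0: revealed 12 new [(3,0) (3,1) (3,2) (4,0) (4,1) (4,2) (5,0) (5,1) (5,2) (6,0) (6,1) (6,2)] -> total=13
Click 3 (5,5) count=4: revealed 1 new [(5,5)] -> total=14
Click 4 (4,4) count=3: revealed 1 new [(4,4)] -> total=15

Answer: 15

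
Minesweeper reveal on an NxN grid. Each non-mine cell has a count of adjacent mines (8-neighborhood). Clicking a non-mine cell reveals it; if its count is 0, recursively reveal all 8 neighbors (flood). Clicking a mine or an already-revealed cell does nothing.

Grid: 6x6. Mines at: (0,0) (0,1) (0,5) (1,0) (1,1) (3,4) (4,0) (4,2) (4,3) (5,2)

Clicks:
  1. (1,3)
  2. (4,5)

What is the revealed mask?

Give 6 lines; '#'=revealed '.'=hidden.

Click 1 (1,3) count=0: revealed 9 new [(0,2) (0,3) (0,4) (1,2) (1,3) (1,4) (2,2) (2,3) (2,4)] -> total=9
Click 2 (4,5) count=1: revealed 1 new [(4,5)] -> total=10

Answer: ..###.
..###.
..###.
......
.....#
......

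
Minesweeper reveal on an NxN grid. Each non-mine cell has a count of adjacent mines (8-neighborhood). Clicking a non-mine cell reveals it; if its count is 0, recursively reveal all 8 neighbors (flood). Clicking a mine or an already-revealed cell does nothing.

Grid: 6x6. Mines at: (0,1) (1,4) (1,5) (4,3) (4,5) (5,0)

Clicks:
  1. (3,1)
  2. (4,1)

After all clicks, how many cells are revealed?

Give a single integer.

Answer: 15

Derivation:
Click 1 (3,1) count=0: revealed 15 new [(1,0) (1,1) (1,2) (1,3) (2,0) (2,1) (2,2) (2,3) (3,0) (3,1) (3,2) (3,3) (4,0) (4,1) (4,2)] -> total=15
Click 2 (4,1) count=1: revealed 0 new [(none)] -> total=15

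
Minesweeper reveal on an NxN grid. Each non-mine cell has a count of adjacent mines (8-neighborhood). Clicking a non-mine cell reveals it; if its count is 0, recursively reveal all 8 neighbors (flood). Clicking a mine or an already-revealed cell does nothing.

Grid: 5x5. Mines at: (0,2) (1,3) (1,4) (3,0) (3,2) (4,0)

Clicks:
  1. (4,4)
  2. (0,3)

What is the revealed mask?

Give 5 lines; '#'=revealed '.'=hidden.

Answer: ...#.
.....
...##
...##
...##

Derivation:
Click 1 (4,4) count=0: revealed 6 new [(2,3) (2,4) (3,3) (3,4) (4,3) (4,4)] -> total=6
Click 2 (0,3) count=3: revealed 1 new [(0,3)] -> total=7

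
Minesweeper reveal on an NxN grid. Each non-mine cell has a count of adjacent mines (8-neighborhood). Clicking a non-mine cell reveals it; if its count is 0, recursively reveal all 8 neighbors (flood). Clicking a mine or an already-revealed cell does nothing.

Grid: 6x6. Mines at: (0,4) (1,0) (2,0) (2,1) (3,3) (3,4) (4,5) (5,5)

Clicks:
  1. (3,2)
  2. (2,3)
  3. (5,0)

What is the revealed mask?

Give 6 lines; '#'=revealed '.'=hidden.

Answer: ......
......
...#..
###...
#####.
#####.

Derivation:
Click 1 (3,2) count=2: revealed 1 new [(3,2)] -> total=1
Click 2 (2,3) count=2: revealed 1 new [(2,3)] -> total=2
Click 3 (5,0) count=0: revealed 12 new [(3,0) (3,1) (4,0) (4,1) (4,2) (4,3) (4,4) (5,0) (5,1) (5,2) (5,3) (5,4)] -> total=14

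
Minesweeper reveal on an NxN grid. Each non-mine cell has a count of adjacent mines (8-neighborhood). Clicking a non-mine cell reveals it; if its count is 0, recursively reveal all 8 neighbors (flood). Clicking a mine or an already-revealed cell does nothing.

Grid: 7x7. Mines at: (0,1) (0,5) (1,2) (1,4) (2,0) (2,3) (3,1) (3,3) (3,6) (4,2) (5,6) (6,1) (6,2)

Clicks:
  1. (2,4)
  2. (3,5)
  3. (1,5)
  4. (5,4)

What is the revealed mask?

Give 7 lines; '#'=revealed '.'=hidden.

Click 1 (2,4) count=3: revealed 1 new [(2,4)] -> total=1
Click 2 (3,5) count=1: revealed 1 new [(3,5)] -> total=2
Click 3 (1,5) count=2: revealed 1 new [(1,5)] -> total=3
Click 4 (5,4) count=0: revealed 9 new [(4,3) (4,4) (4,5) (5,3) (5,4) (5,5) (6,3) (6,4) (6,5)] -> total=12

Answer: .......
.....#.
....#..
.....#.
...###.
...###.
...###.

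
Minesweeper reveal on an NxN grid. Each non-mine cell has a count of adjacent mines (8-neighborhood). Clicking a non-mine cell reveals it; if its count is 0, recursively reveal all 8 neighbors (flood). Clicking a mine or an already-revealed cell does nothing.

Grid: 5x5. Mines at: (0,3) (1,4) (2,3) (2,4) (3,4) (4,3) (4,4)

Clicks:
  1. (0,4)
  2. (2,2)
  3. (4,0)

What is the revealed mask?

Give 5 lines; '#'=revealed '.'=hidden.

Answer: ###.#
###..
###..
###..
###..

Derivation:
Click 1 (0,4) count=2: revealed 1 new [(0,4)] -> total=1
Click 2 (2,2) count=1: revealed 1 new [(2,2)] -> total=2
Click 3 (4,0) count=0: revealed 14 new [(0,0) (0,1) (0,2) (1,0) (1,1) (1,2) (2,0) (2,1) (3,0) (3,1) (3,2) (4,0) (4,1) (4,2)] -> total=16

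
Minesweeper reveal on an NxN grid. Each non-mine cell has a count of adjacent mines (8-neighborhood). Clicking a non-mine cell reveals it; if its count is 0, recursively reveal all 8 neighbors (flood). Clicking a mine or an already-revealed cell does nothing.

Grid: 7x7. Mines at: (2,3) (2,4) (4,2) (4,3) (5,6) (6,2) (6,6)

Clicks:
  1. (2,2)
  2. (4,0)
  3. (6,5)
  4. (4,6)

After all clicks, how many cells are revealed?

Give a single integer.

Click 1 (2,2) count=1: revealed 1 new [(2,2)] -> total=1
Click 2 (4,0) count=0: revealed 31 new [(0,0) (0,1) (0,2) (0,3) (0,4) (0,5) (0,6) (1,0) (1,1) (1,2) (1,3) (1,4) (1,5) (1,6) (2,0) (2,1) (2,5) (2,6) (3,0) (3,1) (3,2) (3,5) (3,6) (4,0) (4,1) (4,5) (4,6) (5,0) (5,1) (6,0) (6,1)] -> total=32
Click 3 (6,5) count=2: revealed 1 new [(6,5)] -> total=33
Click 4 (4,6) count=1: revealed 0 new [(none)] -> total=33

Answer: 33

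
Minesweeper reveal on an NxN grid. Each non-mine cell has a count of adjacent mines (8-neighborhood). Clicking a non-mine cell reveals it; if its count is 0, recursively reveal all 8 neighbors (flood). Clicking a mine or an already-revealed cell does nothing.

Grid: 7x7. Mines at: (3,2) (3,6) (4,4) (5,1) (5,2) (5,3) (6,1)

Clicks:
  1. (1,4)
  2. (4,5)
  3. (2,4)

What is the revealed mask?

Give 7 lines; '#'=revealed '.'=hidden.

Answer: #######
#######
#######
##.###.
##...#.
.......
.......

Derivation:
Click 1 (1,4) count=0: revealed 28 new [(0,0) (0,1) (0,2) (0,3) (0,4) (0,5) (0,6) (1,0) (1,1) (1,2) (1,3) (1,4) (1,5) (1,6) (2,0) (2,1) (2,2) (2,3) (2,4) (2,5) (2,6) (3,0) (3,1) (3,3) (3,4) (3,5) (4,0) (4,1)] -> total=28
Click 2 (4,5) count=2: revealed 1 new [(4,5)] -> total=29
Click 3 (2,4) count=0: revealed 0 new [(none)] -> total=29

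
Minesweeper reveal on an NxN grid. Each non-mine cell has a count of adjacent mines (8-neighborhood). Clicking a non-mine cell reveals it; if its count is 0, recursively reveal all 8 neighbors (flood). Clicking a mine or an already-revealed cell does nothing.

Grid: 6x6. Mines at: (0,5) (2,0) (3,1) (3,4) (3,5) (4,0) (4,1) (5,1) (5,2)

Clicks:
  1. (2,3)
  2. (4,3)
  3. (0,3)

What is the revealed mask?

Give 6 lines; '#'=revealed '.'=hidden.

Answer: #####.
#####.
.####.
......
...#..
......

Derivation:
Click 1 (2,3) count=1: revealed 1 new [(2,3)] -> total=1
Click 2 (4,3) count=2: revealed 1 new [(4,3)] -> total=2
Click 3 (0,3) count=0: revealed 13 new [(0,0) (0,1) (0,2) (0,3) (0,4) (1,0) (1,1) (1,2) (1,3) (1,4) (2,1) (2,2) (2,4)] -> total=15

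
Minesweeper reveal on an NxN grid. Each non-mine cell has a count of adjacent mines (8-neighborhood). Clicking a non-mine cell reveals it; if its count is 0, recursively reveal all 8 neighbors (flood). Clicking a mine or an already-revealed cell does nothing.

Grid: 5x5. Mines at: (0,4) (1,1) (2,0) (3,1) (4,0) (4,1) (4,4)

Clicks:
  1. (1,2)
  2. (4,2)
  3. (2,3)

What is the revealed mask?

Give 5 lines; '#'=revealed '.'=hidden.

Answer: .....
..###
..###
..###
..#..

Derivation:
Click 1 (1,2) count=1: revealed 1 new [(1,2)] -> total=1
Click 2 (4,2) count=2: revealed 1 new [(4,2)] -> total=2
Click 3 (2,3) count=0: revealed 8 new [(1,3) (1,4) (2,2) (2,3) (2,4) (3,2) (3,3) (3,4)] -> total=10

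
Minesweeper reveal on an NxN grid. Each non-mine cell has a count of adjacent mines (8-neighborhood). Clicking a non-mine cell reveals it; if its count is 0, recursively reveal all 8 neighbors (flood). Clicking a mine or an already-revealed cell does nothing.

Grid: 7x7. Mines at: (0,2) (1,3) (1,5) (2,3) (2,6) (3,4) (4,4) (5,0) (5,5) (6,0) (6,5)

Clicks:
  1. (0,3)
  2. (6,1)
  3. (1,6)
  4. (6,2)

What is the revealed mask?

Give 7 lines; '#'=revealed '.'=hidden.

Answer: ##.#...
###...#
###....
####...
####...
.####..
.####..

Derivation:
Click 1 (0,3) count=2: revealed 1 new [(0,3)] -> total=1
Click 2 (6,1) count=2: revealed 1 new [(6,1)] -> total=2
Click 3 (1,6) count=2: revealed 1 new [(1,6)] -> total=3
Click 4 (6,2) count=0: revealed 23 new [(0,0) (0,1) (1,0) (1,1) (1,2) (2,0) (2,1) (2,2) (3,0) (3,1) (3,2) (3,3) (4,0) (4,1) (4,2) (4,3) (5,1) (5,2) (5,3) (5,4) (6,2) (6,3) (6,4)] -> total=26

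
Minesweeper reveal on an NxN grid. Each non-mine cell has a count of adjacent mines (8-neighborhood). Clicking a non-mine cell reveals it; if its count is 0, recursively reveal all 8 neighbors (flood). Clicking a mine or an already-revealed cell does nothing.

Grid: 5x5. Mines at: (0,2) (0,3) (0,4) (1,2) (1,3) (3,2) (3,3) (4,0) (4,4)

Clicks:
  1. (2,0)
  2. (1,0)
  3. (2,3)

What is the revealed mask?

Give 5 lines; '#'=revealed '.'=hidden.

Click 1 (2,0) count=0: revealed 8 new [(0,0) (0,1) (1,0) (1,1) (2,0) (2,1) (3,0) (3,1)] -> total=8
Click 2 (1,0) count=0: revealed 0 new [(none)] -> total=8
Click 3 (2,3) count=4: revealed 1 new [(2,3)] -> total=9

Answer: ##...
##...
##.#.
##...
.....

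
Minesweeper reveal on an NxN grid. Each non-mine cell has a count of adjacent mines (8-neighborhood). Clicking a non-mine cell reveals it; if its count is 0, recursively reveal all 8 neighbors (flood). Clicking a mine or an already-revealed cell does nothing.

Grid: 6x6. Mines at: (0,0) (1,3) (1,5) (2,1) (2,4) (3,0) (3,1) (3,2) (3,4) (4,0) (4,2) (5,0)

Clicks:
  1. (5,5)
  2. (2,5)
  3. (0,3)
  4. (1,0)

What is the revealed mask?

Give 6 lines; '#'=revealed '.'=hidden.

Click 1 (5,5) count=0: revealed 6 new [(4,3) (4,4) (4,5) (5,3) (5,4) (5,5)] -> total=6
Click 2 (2,5) count=3: revealed 1 new [(2,5)] -> total=7
Click 3 (0,3) count=1: revealed 1 new [(0,3)] -> total=8
Click 4 (1,0) count=2: revealed 1 new [(1,0)] -> total=9

Answer: ...#..
#.....
.....#
......
...###
...###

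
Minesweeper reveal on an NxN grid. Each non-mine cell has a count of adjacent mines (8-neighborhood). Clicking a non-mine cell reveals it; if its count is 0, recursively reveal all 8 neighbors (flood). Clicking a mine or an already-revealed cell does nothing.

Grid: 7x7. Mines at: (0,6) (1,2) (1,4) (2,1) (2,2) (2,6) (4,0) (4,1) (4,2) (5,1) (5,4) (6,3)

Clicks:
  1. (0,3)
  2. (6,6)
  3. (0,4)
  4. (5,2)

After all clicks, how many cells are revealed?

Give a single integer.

Click 1 (0,3) count=2: revealed 1 new [(0,3)] -> total=1
Click 2 (6,6) count=0: revealed 8 new [(3,5) (3,6) (4,5) (4,6) (5,5) (5,6) (6,5) (6,6)] -> total=9
Click 3 (0,4) count=1: revealed 1 new [(0,4)] -> total=10
Click 4 (5,2) count=4: revealed 1 new [(5,2)] -> total=11

Answer: 11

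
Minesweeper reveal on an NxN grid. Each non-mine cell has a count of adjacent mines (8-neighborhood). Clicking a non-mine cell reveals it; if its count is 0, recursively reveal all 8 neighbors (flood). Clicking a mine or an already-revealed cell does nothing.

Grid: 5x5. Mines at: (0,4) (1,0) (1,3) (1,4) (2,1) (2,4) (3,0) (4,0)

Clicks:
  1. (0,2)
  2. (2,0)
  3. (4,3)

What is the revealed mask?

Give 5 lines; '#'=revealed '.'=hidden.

Click 1 (0,2) count=1: revealed 1 new [(0,2)] -> total=1
Click 2 (2,0) count=3: revealed 1 new [(2,0)] -> total=2
Click 3 (4,3) count=0: revealed 8 new [(3,1) (3,2) (3,3) (3,4) (4,1) (4,2) (4,3) (4,4)] -> total=10

Answer: ..#..
.....
#....
.####
.####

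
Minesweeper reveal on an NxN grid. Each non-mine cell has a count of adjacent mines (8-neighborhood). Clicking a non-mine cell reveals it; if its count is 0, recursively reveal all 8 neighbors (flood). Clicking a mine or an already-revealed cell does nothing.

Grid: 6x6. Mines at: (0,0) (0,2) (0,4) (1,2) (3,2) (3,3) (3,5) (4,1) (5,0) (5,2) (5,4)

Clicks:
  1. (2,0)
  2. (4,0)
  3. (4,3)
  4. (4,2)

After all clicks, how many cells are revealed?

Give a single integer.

Click 1 (2,0) count=0: revealed 6 new [(1,0) (1,1) (2,0) (2,1) (3,0) (3,1)] -> total=6
Click 2 (4,0) count=2: revealed 1 new [(4,0)] -> total=7
Click 3 (4,3) count=4: revealed 1 new [(4,3)] -> total=8
Click 4 (4,2) count=4: revealed 1 new [(4,2)] -> total=9

Answer: 9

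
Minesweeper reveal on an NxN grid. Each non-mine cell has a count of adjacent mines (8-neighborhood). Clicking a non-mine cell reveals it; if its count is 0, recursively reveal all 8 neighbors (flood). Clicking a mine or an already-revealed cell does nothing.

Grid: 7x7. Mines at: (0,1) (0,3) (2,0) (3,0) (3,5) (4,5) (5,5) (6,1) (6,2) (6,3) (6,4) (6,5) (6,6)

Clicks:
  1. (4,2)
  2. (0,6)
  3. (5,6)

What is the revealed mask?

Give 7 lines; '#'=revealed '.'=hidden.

Click 1 (4,2) count=0: revealed 20 new [(1,1) (1,2) (1,3) (1,4) (2,1) (2,2) (2,3) (2,4) (3,1) (3,2) (3,3) (3,4) (4,1) (4,2) (4,3) (4,4) (5,1) (5,2) (5,3) (5,4)] -> total=20
Click 2 (0,6) count=0: revealed 7 new [(0,4) (0,5) (0,6) (1,5) (1,6) (2,5) (2,6)] -> total=27
Click 3 (5,6) count=4: revealed 1 new [(5,6)] -> total=28

Answer: ....###
.######
.######
.####..
.####..
.####.#
.......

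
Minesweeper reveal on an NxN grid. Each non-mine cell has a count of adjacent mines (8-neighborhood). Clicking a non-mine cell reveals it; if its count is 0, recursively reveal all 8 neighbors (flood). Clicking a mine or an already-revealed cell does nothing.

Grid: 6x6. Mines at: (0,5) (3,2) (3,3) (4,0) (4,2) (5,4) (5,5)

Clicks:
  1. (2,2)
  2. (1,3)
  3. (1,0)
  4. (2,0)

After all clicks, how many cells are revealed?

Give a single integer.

Answer: 17

Derivation:
Click 1 (2,2) count=2: revealed 1 new [(2,2)] -> total=1
Click 2 (1,3) count=0: revealed 16 new [(0,0) (0,1) (0,2) (0,3) (0,4) (1,0) (1,1) (1,2) (1,3) (1,4) (2,0) (2,1) (2,3) (2,4) (3,0) (3,1)] -> total=17
Click 3 (1,0) count=0: revealed 0 new [(none)] -> total=17
Click 4 (2,0) count=0: revealed 0 new [(none)] -> total=17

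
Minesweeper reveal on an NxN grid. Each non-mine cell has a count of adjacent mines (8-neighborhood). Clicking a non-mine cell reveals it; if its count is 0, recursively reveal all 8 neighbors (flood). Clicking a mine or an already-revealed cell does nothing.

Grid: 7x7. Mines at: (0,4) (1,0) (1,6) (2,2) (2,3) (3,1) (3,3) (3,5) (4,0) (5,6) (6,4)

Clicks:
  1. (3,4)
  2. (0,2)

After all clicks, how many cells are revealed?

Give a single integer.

Answer: 7

Derivation:
Click 1 (3,4) count=3: revealed 1 new [(3,4)] -> total=1
Click 2 (0,2) count=0: revealed 6 new [(0,1) (0,2) (0,3) (1,1) (1,2) (1,3)] -> total=7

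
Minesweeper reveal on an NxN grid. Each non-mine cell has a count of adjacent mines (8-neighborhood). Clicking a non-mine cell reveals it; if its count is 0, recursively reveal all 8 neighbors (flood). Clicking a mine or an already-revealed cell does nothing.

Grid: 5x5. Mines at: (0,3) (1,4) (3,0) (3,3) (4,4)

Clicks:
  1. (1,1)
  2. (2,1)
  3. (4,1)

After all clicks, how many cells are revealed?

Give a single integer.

Answer: 10

Derivation:
Click 1 (1,1) count=0: revealed 9 new [(0,0) (0,1) (0,2) (1,0) (1,1) (1,2) (2,0) (2,1) (2,2)] -> total=9
Click 2 (2,1) count=1: revealed 0 new [(none)] -> total=9
Click 3 (4,1) count=1: revealed 1 new [(4,1)] -> total=10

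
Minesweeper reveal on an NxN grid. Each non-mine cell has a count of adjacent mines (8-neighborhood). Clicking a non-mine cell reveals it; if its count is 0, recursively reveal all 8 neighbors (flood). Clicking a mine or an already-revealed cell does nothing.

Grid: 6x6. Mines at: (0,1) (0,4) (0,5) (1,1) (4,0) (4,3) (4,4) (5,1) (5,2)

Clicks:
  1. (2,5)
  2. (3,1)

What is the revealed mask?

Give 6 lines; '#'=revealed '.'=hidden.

Answer: ......
..####
..####
.#####
......
......

Derivation:
Click 1 (2,5) count=0: revealed 12 new [(1,2) (1,3) (1,4) (1,5) (2,2) (2,3) (2,4) (2,5) (3,2) (3,3) (3,4) (3,5)] -> total=12
Click 2 (3,1) count=1: revealed 1 new [(3,1)] -> total=13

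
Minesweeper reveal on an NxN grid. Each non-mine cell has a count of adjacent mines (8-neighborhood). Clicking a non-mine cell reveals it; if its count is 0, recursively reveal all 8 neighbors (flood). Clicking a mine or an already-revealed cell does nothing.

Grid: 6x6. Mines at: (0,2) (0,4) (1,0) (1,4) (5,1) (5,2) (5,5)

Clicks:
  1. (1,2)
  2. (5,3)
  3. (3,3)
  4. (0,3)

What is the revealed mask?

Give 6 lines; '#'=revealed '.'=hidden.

Answer: ...#..
.###..
######
######
######
...#..

Derivation:
Click 1 (1,2) count=1: revealed 1 new [(1,2)] -> total=1
Click 2 (5,3) count=1: revealed 1 new [(5,3)] -> total=2
Click 3 (3,3) count=0: revealed 20 new [(1,1) (1,3) (2,0) (2,1) (2,2) (2,3) (2,4) (2,5) (3,0) (3,1) (3,2) (3,3) (3,4) (3,5) (4,0) (4,1) (4,2) (4,3) (4,4) (4,5)] -> total=22
Click 4 (0,3) count=3: revealed 1 new [(0,3)] -> total=23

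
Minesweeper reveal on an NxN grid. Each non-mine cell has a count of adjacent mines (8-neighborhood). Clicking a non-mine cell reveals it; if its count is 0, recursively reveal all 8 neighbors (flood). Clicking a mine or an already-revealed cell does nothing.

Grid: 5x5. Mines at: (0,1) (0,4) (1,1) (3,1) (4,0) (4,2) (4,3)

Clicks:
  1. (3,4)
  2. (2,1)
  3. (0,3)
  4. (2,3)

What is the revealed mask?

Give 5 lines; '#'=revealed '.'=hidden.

Answer: ...#.
..###
.####
..###
.....

Derivation:
Click 1 (3,4) count=1: revealed 1 new [(3,4)] -> total=1
Click 2 (2,1) count=2: revealed 1 new [(2,1)] -> total=2
Click 3 (0,3) count=1: revealed 1 new [(0,3)] -> total=3
Click 4 (2,3) count=0: revealed 8 new [(1,2) (1,3) (1,4) (2,2) (2,3) (2,4) (3,2) (3,3)] -> total=11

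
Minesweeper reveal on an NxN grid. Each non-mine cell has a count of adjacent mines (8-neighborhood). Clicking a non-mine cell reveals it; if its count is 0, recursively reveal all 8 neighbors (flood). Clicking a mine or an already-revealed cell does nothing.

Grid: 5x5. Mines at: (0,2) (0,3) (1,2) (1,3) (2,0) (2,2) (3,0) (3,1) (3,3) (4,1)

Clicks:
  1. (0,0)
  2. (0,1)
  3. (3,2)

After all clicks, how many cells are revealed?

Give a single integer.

Answer: 5

Derivation:
Click 1 (0,0) count=0: revealed 4 new [(0,0) (0,1) (1,0) (1,1)] -> total=4
Click 2 (0,1) count=2: revealed 0 new [(none)] -> total=4
Click 3 (3,2) count=4: revealed 1 new [(3,2)] -> total=5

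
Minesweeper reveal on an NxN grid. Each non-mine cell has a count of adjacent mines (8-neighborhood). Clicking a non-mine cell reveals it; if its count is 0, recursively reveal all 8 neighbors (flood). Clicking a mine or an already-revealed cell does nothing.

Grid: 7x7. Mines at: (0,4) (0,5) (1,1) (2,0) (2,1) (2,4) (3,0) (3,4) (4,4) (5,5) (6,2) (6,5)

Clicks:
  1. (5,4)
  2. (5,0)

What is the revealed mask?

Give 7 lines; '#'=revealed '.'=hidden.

Click 1 (5,4) count=3: revealed 1 new [(5,4)] -> total=1
Click 2 (5,0) count=0: revealed 6 new [(4,0) (4,1) (5,0) (5,1) (6,0) (6,1)] -> total=7

Answer: .......
.......
.......
.......
##.....
##..#..
##.....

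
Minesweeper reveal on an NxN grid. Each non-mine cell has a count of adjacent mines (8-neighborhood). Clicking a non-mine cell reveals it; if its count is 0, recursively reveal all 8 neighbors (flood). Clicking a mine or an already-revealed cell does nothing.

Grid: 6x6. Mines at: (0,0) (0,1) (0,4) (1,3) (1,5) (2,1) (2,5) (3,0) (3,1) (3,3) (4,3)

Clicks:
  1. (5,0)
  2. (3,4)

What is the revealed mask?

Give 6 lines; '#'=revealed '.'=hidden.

Click 1 (5,0) count=0: revealed 6 new [(4,0) (4,1) (4,2) (5,0) (5,1) (5,2)] -> total=6
Click 2 (3,4) count=3: revealed 1 new [(3,4)] -> total=7

Answer: ......
......
......
....#.
###...
###...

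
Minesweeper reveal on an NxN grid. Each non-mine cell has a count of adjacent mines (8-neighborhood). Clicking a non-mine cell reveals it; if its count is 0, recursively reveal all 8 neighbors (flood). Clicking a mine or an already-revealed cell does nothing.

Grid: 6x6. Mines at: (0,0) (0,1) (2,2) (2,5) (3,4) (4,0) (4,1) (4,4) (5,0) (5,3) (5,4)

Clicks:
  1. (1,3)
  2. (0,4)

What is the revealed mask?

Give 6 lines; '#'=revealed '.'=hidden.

Answer: ..####
..####
......
......
......
......

Derivation:
Click 1 (1,3) count=1: revealed 1 new [(1,3)] -> total=1
Click 2 (0,4) count=0: revealed 7 new [(0,2) (0,3) (0,4) (0,5) (1,2) (1,4) (1,5)] -> total=8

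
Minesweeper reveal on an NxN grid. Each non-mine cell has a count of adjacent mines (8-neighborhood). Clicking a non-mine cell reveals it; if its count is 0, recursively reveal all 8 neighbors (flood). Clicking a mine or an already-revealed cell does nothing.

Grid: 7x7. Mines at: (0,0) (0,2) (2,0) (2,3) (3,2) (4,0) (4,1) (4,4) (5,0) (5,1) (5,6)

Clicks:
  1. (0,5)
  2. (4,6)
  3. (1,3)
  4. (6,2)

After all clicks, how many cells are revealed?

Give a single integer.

Click 1 (0,5) count=0: revealed 16 new [(0,3) (0,4) (0,5) (0,6) (1,3) (1,4) (1,5) (1,6) (2,4) (2,5) (2,6) (3,4) (3,5) (3,6) (4,5) (4,6)] -> total=16
Click 2 (4,6) count=1: revealed 0 new [(none)] -> total=16
Click 3 (1,3) count=2: revealed 0 new [(none)] -> total=16
Click 4 (6,2) count=1: revealed 1 new [(6,2)] -> total=17

Answer: 17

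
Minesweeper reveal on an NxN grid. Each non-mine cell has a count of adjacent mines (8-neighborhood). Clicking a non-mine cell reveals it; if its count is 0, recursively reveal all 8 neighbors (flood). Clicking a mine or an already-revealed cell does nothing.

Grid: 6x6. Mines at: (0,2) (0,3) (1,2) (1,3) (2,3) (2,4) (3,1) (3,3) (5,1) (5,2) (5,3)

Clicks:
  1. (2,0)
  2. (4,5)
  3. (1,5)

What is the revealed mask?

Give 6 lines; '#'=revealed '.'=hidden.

Answer: ......
.....#
#.....
....##
....##
....##

Derivation:
Click 1 (2,0) count=1: revealed 1 new [(2,0)] -> total=1
Click 2 (4,5) count=0: revealed 6 new [(3,4) (3,5) (4,4) (4,5) (5,4) (5,5)] -> total=7
Click 3 (1,5) count=1: revealed 1 new [(1,5)] -> total=8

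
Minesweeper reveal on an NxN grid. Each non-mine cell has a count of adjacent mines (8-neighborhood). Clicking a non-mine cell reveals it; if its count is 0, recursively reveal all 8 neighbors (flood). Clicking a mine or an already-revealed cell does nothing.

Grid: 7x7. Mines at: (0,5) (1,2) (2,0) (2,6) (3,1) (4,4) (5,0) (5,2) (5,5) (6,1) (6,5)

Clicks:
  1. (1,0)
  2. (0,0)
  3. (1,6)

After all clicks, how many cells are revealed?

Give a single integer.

Click 1 (1,0) count=1: revealed 1 new [(1,0)] -> total=1
Click 2 (0,0) count=0: revealed 3 new [(0,0) (0,1) (1,1)] -> total=4
Click 3 (1,6) count=2: revealed 1 new [(1,6)] -> total=5

Answer: 5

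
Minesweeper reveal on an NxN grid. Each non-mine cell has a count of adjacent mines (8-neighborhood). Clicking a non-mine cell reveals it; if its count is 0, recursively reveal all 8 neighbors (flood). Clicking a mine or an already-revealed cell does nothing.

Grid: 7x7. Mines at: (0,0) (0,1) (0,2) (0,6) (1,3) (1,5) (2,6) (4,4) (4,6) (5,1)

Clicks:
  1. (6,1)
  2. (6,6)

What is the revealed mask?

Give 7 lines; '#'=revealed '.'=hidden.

Click 1 (6,1) count=1: revealed 1 new [(6,1)] -> total=1
Click 2 (6,6) count=0: revealed 10 new [(5,2) (5,3) (5,4) (5,5) (5,6) (6,2) (6,3) (6,4) (6,5) (6,6)] -> total=11

Answer: .......
.......
.......
.......
.......
..#####
.######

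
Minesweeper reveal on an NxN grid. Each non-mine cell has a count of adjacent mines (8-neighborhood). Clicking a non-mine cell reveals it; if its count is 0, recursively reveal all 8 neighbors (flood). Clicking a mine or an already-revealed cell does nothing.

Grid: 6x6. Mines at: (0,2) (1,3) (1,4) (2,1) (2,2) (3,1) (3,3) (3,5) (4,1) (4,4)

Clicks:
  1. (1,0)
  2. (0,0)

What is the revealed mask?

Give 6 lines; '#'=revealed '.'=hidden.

Click 1 (1,0) count=1: revealed 1 new [(1,0)] -> total=1
Click 2 (0,0) count=0: revealed 3 new [(0,0) (0,1) (1,1)] -> total=4

Answer: ##....
##....
......
......
......
......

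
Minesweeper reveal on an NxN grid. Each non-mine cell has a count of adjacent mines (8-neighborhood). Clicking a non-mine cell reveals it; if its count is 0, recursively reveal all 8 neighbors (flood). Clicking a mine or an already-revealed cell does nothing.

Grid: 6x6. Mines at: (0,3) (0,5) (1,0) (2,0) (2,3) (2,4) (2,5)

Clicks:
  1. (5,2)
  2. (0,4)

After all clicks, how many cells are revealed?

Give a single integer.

Click 1 (5,2) count=0: revealed 18 new [(3,0) (3,1) (3,2) (3,3) (3,4) (3,5) (4,0) (4,1) (4,2) (4,3) (4,4) (4,5) (5,0) (5,1) (5,2) (5,3) (5,4) (5,5)] -> total=18
Click 2 (0,4) count=2: revealed 1 new [(0,4)] -> total=19

Answer: 19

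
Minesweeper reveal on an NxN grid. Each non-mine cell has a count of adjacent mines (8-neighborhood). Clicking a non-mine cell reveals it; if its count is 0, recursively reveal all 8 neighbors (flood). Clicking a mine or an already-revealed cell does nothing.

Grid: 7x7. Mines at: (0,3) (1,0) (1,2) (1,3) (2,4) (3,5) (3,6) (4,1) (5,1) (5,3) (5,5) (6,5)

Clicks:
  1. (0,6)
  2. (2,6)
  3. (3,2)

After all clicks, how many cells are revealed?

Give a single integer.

Answer: 9

Derivation:
Click 1 (0,6) count=0: revealed 8 new [(0,4) (0,5) (0,6) (1,4) (1,5) (1,6) (2,5) (2,6)] -> total=8
Click 2 (2,6) count=2: revealed 0 new [(none)] -> total=8
Click 3 (3,2) count=1: revealed 1 new [(3,2)] -> total=9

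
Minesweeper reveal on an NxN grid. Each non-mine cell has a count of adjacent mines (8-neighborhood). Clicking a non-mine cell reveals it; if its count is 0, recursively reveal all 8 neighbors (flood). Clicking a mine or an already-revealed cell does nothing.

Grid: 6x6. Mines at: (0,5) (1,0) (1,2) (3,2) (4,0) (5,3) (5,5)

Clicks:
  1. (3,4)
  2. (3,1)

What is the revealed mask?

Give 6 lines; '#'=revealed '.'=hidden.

Answer: ......
...###
...###
.#.###
...###
......

Derivation:
Click 1 (3,4) count=0: revealed 12 new [(1,3) (1,4) (1,5) (2,3) (2,4) (2,5) (3,3) (3,4) (3,5) (4,3) (4,4) (4,5)] -> total=12
Click 2 (3,1) count=2: revealed 1 new [(3,1)] -> total=13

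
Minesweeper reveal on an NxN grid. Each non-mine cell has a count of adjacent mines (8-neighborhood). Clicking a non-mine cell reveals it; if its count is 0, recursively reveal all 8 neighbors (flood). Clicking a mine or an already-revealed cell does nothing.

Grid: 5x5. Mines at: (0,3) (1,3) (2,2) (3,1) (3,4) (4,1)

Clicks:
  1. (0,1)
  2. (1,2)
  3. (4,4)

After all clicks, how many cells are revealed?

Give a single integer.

Click 1 (0,1) count=0: revealed 8 new [(0,0) (0,1) (0,2) (1,0) (1,1) (1,2) (2,0) (2,1)] -> total=8
Click 2 (1,2) count=3: revealed 0 new [(none)] -> total=8
Click 3 (4,4) count=1: revealed 1 new [(4,4)] -> total=9

Answer: 9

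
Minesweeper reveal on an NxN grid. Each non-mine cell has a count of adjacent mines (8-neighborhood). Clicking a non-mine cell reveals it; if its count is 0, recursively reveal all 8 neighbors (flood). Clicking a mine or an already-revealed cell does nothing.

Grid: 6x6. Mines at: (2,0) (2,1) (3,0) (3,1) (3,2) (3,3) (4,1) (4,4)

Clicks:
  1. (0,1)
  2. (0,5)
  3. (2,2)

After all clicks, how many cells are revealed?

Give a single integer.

Click 1 (0,1) count=0: revealed 18 new [(0,0) (0,1) (0,2) (0,3) (0,4) (0,5) (1,0) (1,1) (1,2) (1,3) (1,4) (1,5) (2,2) (2,3) (2,4) (2,5) (3,4) (3,5)] -> total=18
Click 2 (0,5) count=0: revealed 0 new [(none)] -> total=18
Click 3 (2,2) count=4: revealed 0 new [(none)] -> total=18

Answer: 18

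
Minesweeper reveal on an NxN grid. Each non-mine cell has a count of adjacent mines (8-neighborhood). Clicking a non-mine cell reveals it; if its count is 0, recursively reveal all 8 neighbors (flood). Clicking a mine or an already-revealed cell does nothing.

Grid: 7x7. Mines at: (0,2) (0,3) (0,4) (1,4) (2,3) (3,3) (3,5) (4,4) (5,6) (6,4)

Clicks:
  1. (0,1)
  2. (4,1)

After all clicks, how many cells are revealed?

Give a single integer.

Answer: 23

Derivation:
Click 1 (0,1) count=1: revealed 1 new [(0,1)] -> total=1
Click 2 (4,1) count=0: revealed 22 new [(0,0) (1,0) (1,1) (1,2) (2,0) (2,1) (2,2) (3,0) (3,1) (3,2) (4,0) (4,1) (4,2) (4,3) (5,0) (5,1) (5,2) (5,3) (6,0) (6,1) (6,2) (6,3)] -> total=23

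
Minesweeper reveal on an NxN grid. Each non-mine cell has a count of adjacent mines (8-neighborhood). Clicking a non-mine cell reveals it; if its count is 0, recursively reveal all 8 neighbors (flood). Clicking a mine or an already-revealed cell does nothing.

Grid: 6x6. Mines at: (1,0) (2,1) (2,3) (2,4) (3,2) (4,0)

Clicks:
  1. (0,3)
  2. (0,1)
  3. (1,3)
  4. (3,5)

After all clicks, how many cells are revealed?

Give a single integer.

Click 1 (0,3) count=0: revealed 10 new [(0,1) (0,2) (0,3) (0,4) (0,5) (1,1) (1,2) (1,3) (1,4) (1,5)] -> total=10
Click 2 (0,1) count=1: revealed 0 new [(none)] -> total=10
Click 3 (1,3) count=2: revealed 0 new [(none)] -> total=10
Click 4 (3,5) count=1: revealed 1 new [(3,5)] -> total=11

Answer: 11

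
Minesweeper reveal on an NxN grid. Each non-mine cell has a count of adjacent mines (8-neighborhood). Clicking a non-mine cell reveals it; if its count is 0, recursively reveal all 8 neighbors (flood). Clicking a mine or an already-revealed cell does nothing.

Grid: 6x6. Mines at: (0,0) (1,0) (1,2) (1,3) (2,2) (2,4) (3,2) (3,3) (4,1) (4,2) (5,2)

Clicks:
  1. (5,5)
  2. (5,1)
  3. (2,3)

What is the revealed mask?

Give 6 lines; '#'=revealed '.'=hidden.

Answer: ......
......
...#..
....##
...###
.#.###

Derivation:
Click 1 (5,5) count=0: revealed 8 new [(3,4) (3,5) (4,3) (4,4) (4,5) (5,3) (5,4) (5,5)] -> total=8
Click 2 (5,1) count=3: revealed 1 new [(5,1)] -> total=9
Click 3 (2,3) count=6: revealed 1 new [(2,3)] -> total=10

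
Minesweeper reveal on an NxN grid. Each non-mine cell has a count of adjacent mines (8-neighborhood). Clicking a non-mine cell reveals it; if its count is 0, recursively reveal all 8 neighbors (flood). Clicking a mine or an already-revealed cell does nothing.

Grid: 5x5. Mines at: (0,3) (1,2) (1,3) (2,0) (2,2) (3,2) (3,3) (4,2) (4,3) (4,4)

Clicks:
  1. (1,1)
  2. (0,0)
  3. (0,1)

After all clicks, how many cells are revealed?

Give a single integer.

Click 1 (1,1) count=3: revealed 1 new [(1,1)] -> total=1
Click 2 (0,0) count=0: revealed 3 new [(0,0) (0,1) (1,0)] -> total=4
Click 3 (0,1) count=1: revealed 0 new [(none)] -> total=4

Answer: 4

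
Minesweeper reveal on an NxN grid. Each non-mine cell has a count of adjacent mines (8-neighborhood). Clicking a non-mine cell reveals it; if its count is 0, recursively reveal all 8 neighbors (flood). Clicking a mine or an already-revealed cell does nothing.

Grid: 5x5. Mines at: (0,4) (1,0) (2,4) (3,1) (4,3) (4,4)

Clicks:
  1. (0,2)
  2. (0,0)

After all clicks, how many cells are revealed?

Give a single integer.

Answer: 10

Derivation:
Click 1 (0,2) count=0: revealed 9 new [(0,1) (0,2) (0,3) (1,1) (1,2) (1,3) (2,1) (2,2) (2,3)] -> total=9
Click 2 (0,0) count=1: revealed 1 new [(0,0)] -> total=10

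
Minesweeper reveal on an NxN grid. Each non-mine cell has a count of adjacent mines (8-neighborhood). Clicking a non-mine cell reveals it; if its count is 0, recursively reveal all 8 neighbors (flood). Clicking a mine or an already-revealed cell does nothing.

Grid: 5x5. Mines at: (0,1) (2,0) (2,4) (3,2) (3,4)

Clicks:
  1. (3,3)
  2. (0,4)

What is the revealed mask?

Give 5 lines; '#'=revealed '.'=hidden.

Answer: ..###
..###
.....
...#.
.....

Derivation:
Click 1 (3,3) count=3: revealed 1 new [(3,3)] -> total=1
Click 2 (0,4) count=0: revealed 6 new [(0,2) (0,3) (0,4) (1,2) (1,3) (1,4)] -> total=7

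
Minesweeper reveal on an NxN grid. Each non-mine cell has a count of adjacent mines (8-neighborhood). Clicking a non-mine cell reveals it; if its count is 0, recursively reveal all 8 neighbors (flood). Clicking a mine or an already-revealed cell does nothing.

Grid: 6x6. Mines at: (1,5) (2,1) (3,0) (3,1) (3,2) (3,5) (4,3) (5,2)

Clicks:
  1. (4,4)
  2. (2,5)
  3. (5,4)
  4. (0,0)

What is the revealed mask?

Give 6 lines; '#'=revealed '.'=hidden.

Click 1 (4,4) count=2: revealed 1 new [(4,4)] -> total=1
Click 2 (2,5) count=2: revealed 1 new [(2,5)] -> total=2
Click 3 (5,4) count=1: revealed 1 new [(5,4)] -> total=3
Click 4 (0,0) count=0: revealed 13 new [(0,0) (0,1) (0,2) (0,3) (0,4) (1,0) (1,1) (1,2) (1,3) (1,4) (2,2) (2,3) (2,4)] -> total=16

Answer: #####.
#####.
..####
......
....#.
....#.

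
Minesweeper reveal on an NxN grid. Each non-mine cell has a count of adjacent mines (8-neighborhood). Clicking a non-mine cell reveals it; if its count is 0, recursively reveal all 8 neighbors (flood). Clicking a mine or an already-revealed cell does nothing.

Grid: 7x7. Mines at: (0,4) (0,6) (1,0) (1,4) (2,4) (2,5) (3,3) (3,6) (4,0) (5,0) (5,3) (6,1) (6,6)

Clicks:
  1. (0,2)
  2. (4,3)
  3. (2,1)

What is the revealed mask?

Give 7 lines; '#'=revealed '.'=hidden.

Click 1 (0,2) count=0: revealed 9 new [(0,1) (0,2) (0,3) (1,1) (1,2) (1,3) (2,1) (2,2) (2,3)] -> total=9
Click 2 (4,3) count=2: revealed 1 new [(4,3)] -> total=10
Click 3 (2,1) count=1: revealed 0 new [(none)] -> total=10

Answer: .###...
.###...
.###...
.......
...#...
.......
.......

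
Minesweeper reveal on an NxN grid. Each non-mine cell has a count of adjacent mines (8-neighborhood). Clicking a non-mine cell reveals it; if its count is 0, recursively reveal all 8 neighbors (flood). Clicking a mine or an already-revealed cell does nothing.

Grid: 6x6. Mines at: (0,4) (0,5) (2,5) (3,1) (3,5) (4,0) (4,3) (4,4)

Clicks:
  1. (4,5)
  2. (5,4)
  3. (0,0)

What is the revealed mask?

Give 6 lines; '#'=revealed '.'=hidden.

Answer: ####..
#####.
#####.
..###.
.....#
....#.

Derivation:
Click 1 (4,5) count=2: revealed 1 new [(4,5)] -> total=1
Click 2 (5,4) count=2: revealed 1 new [(5,4)] -> total=2
Click 3 (0,0) count=0: revealed 17 new [(0,0) (0,1) (0,2) (0,3) (1,0) (1,1) (1,2) (1,3) (1,4) (2,0) (2,1) (2,2) (2,3) (2,4) (3,2) (3,3) (3,4)] -> total=19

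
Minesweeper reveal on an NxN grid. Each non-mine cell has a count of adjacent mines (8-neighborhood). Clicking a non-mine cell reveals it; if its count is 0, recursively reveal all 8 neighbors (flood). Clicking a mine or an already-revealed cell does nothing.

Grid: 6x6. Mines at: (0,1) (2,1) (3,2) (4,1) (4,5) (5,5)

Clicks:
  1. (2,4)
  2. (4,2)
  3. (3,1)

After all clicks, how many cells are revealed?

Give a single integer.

Answer: 17

Derivation:
Click 1 (2,4) count=0: revealed 15 new [(0,2) (0,3) (0,4) (0,5) (1,2) (1,3) (1,4) (1,5) (2,2) (2,3) (2,4) (2,5) (3,3) (3,4) (3,5)] -> total=15
Click 2 (4,2) count=2: revealed 1 new [(4,2)] -> total=16
Click 3 (3,1) count=3: revealed 1 new [(3,1)] -> total=17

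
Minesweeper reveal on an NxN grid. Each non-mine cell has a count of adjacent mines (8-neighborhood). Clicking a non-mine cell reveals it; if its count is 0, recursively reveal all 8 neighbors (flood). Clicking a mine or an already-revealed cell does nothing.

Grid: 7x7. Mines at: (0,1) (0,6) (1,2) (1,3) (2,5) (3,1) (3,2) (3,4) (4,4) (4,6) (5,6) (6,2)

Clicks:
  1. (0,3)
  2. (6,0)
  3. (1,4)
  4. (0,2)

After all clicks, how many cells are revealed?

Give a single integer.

Click 1 (0,3) count=2: revealed 1 new [(0,3)] -> total=1
Click 2 (6,0) count=0: revealed 6 new [(4,0) (4,1) (5,0) (5,1) (6,0) (6,1)] -> total=7
Click 3 (1,4) count=2: revealed 1 new [(1,4)] -> total=8
Click 4 (0,2) count=3: revealed 1 new [(0,2)] -> total=9

Answer: 9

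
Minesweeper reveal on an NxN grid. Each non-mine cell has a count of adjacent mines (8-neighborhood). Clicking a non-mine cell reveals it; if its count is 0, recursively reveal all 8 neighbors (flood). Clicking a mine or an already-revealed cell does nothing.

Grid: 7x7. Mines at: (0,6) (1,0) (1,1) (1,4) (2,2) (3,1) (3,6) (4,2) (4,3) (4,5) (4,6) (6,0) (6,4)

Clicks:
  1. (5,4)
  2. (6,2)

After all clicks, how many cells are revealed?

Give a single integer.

Click 1 (5,4) count=3: revealed 1 new [(5,4)] -> total=1
Click 2 (6,2) count=0: revealed 6 new [(5,1) (5,2) (5,3) (6,1) (6,2) (6,3)] -> total=7

Answer: 7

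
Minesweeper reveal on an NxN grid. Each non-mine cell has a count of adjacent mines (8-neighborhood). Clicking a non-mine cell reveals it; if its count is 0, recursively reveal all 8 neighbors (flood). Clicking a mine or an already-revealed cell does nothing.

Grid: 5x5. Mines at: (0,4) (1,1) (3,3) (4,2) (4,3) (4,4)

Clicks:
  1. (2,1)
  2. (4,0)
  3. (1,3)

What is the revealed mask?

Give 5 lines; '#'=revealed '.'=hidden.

Answer: .....
...#.
##...
##...
##...

Derivation:
Click 1 (2,1) count=1: revealed 1 new [(2,1)] -> total=1
Click 2 (4,0) count=0: revealed 5 new [(2,0) (3,0) (3,1) (4,0) (4,1)] -> total=6
Click 3 (1,3) count=1: revealed 1 new [(1,3)] -> total=7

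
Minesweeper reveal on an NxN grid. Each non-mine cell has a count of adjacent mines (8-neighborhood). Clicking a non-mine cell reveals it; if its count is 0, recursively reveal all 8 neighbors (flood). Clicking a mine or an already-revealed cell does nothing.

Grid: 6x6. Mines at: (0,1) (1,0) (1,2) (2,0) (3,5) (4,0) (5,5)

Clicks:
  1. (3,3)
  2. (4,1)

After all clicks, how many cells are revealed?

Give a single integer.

Answer: 16

Derivation:
Click 1 (3,3) count=0: revealed 16 new [(2,1) (2,2) (2,3) (2,4) (3,1) (3,2) (3,3) (3,4) (4,1) (4,2) (4,3) (4,4) (5,1) (5,2) (5,3) (5,4)] -> total=16
Click 2 (4,1) count=1: revealed 0 new [(none)] -> total=16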